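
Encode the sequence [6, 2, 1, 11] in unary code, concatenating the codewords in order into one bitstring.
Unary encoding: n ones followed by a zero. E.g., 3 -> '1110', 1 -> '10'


Encode each number as n ones followed by a terminating 0:
  6 -> 1111110 (7 bits)
  2 -> 110 (3 bits)
  1 -> 10 (2 bits)
  11 -> 111111111110 (12 bits)
Total length = 7 + 3 + 2 + 12 = 24 bits.

Unary([6, 2, 1, 11]) = 111111011010111111111110 (24 bits)


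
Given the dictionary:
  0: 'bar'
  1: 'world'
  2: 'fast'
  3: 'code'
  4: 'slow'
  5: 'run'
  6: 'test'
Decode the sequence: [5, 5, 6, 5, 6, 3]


Look up each index in the dictionary:
  5 -> 'run'
  5 -> 'run'
  6 -> 'test'
  5 -> 'run'
  6 -> 'test'
  3 -> 'code'

Decoded: "run run test run test code"


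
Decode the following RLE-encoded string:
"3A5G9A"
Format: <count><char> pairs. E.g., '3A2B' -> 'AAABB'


Expanding each <count><char> pair:
  3A -> 'AAA'
  5G -> 'GGGGG'
  9A -> 'AAAAAAAAA'

Decoded = AAAGGGGGAAAAAAAAA


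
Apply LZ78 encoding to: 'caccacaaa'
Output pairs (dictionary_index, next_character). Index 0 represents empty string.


LZ78 encoding steps:
Dictionary: {0: ''}
Step 1: w='' (idx 0), next='c' -> output (0, 'c'), add 'c' as idx 1
Step 2: w='' (idx 0), next='a' -> output (0, 'a'), add 'a' as idx 2
Step 3: w='c' (idx 1), next='c' -> output (1, 'c'), add 'cc' as idx 3
Step 4: w='a' (idx 2), next='c' -> output (2, 'c'), add 'ac' as idx 4
Step 5: w='a' (idx 2), next='a' -> output (2, 'a'), add 'aa' as idx 5
Step 6: w='a' (idx 2), end of input -> output (2, '')


Encoded: [(0, 'c'), (0, 'a'), (1, 'c'), (2, 'c'), (2, 'a'), (2, '')]


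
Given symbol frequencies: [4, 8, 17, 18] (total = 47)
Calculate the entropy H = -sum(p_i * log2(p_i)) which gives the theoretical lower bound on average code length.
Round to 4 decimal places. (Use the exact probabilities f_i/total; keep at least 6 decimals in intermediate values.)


Per-symbol terms -p_i * log2(p_i) with p_i = f_i/47:
  p = 4/47 = 0.085106: log2(p) = -3.554589, -p*log2(p) = 0.302518
  p = 8/47 = 0.170213: log2(p) = -2.554589, -p*log2(p) = 0.434824
  p = 17/47 = 0.361702: log2(p) = -1.467126, -p*log2(p) = 0.530663
  p = 18/47 = 0.382979: log2(p) = -1.384664, -p*log2(p) = 0.530297
H = 0.302518 + 0.434824 + 0.530663 + 0.530297 = 1.798302

H = 1.7983 bits/symbol


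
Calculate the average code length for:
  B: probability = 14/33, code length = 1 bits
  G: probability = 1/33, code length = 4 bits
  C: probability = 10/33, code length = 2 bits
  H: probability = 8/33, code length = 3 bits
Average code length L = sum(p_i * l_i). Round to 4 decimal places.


Weighted contributions p_i * l_i:
  B: (14/33) * 1 = 14/33
  G: (1/33) * 4 = 4/33
  C: (10/33) * 2 = 20/33
  H: (8/33) * 3 = 24/33
Sum = (14 + 4 + 20 + 24)/33 = 62/33

L = 62/33 = 1.8788 bits/symbol


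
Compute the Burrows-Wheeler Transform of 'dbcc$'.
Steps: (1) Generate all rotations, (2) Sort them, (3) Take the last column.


Rotations (sorted):
  0: $dbcc -> last char: c
  1: bcc$d -> last char: d
  2: c$dbc -> last char: c
  3: cc$db -> last char: b
  4: dbcc$ -> last char: $


BWT = cdcb$


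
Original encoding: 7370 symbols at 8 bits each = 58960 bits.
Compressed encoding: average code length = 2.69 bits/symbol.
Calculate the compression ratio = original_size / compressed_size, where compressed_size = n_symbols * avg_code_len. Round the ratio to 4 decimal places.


original_size = n_symbols * orig_bits = 7370 * 8 = 58960 bits
compressed_size = n_symbols * avg_code_len = 7370 * 2.69 = 19825.3 bits
ratio = original_size / compressed_size = 58960 / 19825.3 = 2.974

Compression ratio = 2.974


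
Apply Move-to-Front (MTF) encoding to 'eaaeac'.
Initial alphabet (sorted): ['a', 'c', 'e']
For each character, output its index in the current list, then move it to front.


MTF encoding:
'e': index 2 in ['a', 'c', 'e'] -> ['e', 'a', 'c']
'a': index 1 in ['e', 'a', 'c'] -> ['a', 'e', 'c']
'a': index 0 in ['a', 'e', 'c'] -> ['a', 'e', 'c']
'e': index 1 in ['a', 'e', 'c'] -> ['e', 'a', 'c']
'a': index 1 in ['e', 'a', 'c'] -> ['a', 'e', 'c']
'c': index 2 in ['a', 'e', 'c'] -> ['c', 'a', 'e']


Output: [2, 1, 0, 1, 1, 2]


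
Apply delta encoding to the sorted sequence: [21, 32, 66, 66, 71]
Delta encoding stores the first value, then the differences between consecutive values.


First value: 21
Deltas:
  32 - 21 = 11
  66 - 32 = 34
  66 - 66 = 0
  71 - 66 = 5


Delta encoded: [21, 11, 34, 0, 5]


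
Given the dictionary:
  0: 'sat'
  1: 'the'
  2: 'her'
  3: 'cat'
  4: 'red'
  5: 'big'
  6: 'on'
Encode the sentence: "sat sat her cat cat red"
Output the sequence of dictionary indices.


Look up each word in the dictionary:
  'sat' -> 0
  'sat' -> 0
  'her' -> 2
  'cat' -> 3
  'cat' -> 3
  'red' -> 4

Encoded: [0, 0, 2, 3, 3, 4]


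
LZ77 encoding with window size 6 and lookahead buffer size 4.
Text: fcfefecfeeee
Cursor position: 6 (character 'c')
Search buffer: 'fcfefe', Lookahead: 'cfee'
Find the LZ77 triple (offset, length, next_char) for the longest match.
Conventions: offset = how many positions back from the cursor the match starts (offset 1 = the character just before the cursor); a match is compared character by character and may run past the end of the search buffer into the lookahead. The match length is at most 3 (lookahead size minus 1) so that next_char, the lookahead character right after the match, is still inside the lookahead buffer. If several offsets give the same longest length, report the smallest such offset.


Try each offset into the search buffer:
  offset=1 (pos 5, char 'e'): match length 0
  offset=2 (pos 4, char 'f'): match length 0
  offset=3 (pos 3, char 'e'): match length 0
  offset=4 (pos 2, char 'f'): match length 0
  offset=5 (pos 1, char 'c'): match length 3
  offset=6 (pos 0, char 'f'): match length 0
Longest match has length 3 at offset 5.
next_char = character at position 6 + 3 = 9 -> 'e'

Best match: offset=5, length=3 (matching 'cfe' starting at position 1)
LZ77 triple: (5, 3, 'e')


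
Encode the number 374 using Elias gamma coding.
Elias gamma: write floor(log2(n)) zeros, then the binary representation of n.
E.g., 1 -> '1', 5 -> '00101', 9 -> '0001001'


num_bits = floor(log2(374)) + 1 = 9
leading_zeros = num_bits - 1 = 8
binary(374) = 101110110

Elias gamma(374) = '00000000' + '101110110' = 00000000101110110 (17 bits)


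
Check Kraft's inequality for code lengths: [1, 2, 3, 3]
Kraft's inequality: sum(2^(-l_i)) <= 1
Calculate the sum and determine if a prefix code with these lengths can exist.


Sum = 2^(-1) + 2^(-2) + 2^(-3) + 2^(-3)
    = 0.5 + 0.25 + 0.125 + 0.125
    = 8/8 = 1.0
Since 1.0 <= 1, Kraft's inequality IS satisfied.
A prefix code with these lengths CAN exist.

Kraft sum = 1.0. Satisfied.


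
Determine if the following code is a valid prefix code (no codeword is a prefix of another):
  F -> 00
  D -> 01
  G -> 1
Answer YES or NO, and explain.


Checking each pair (does one codeword prefix another?):
  F='00' vs D='01': no prefix
  F='00' vs G='1': no prefix
  D='01' vs F='00': no prefix
  D='01' vs G='1': no prefix
  G='1' vs F='00': no prefix
  G='1' vs D='01': no prefix
No violation found over all pairs.

YES -- this is a valid prefix code. No codeword is a prefix of any other codeword.


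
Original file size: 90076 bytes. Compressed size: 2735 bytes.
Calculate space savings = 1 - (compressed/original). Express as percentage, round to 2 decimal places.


ratio = compressed/original = 2735/90076 = 0.030363
savings = 1 - ratio = 1 - 0.030363 = 0.969637
as a percentage: 0.969637 * 100 = 96.96%

Space savings = 1 - 2735/90076 = 96.96%


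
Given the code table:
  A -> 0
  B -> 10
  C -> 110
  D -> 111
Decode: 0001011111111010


Decoding:
0 -> A
0 -> A
0 -> A
10 -> B
111 -> D
111 -> D
110 -> C
10 -> B


Result: AAABDDCB


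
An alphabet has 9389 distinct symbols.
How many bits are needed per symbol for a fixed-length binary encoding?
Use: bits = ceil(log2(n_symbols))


log2(9389) = 13.1968
Bracket: 2^13 = 8192 < 9389 <= 2^14 = 16384
So ceil(log2(9389)) = 14

bits = ceil(log2(9389)) = ceil(13.1968) = 14 bits


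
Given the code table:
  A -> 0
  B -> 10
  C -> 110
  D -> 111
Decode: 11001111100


Decoding:
110 -> C
0 -> A
111 -> D
110 -> C
0 -> A


Result: CADCA


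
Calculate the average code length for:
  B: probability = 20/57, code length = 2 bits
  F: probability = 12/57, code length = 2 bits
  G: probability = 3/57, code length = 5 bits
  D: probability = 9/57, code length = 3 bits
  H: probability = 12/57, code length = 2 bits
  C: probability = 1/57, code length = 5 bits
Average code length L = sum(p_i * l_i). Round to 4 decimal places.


Weighted contributions p_i * l_i:
  B: (20/57) * 2 = 40/57
  F: (12/57) * 2 = 24/57
  G: (3/57) * 5 = 15/57
  D: (9/57) * 3 = 27/57
  H: (12/57) * 2 = 24/57
  C: (1/57) * 5 = 5/57
Sum = (40 + 24 + 15 + 27 + 24 + 5)/57 = 135/57

L = 135/57 = 2.3684 bits/symbol


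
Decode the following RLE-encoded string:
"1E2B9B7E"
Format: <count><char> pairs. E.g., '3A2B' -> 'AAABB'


Expanding each <count><char> pair:
  1E -> 'E'
  2B -> 'BB'
  9B -> 'BBBBBBBBB'
  7E -> 'EEEEEEE'

Decoded = EBBBBBBBBBBBEEEEEEE


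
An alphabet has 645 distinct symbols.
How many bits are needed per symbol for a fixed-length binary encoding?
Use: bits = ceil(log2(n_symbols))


log2(645) = 9.3332
Bracket: 2^9 = 512 < 645 <= 2^10 = 1024
So ceil(log2(645)) = 10

bits = ceil(log2(645)) = ceil(9.3332) = 10 bits


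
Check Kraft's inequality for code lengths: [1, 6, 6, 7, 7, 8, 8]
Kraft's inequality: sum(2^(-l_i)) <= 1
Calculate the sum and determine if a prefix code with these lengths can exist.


Sum = 2^(-1) + 2^(-6) + 2^(-6) + 2^(-7) + 2^(-7) + 2^(-8) + 2^(-8)
    = 0.5 + 0.015625 + 0.015625 + 0.0078125 + 0.0078125 + 0.00390625 + 0.00390625
    = 142/256 = 0.5546875
Since 0.5546875 <= 1, Kraft's inequality IS satisfied.
A prefix code with these lengths CAN exist.

Kraft sum = 0.5546875. Satisfied.


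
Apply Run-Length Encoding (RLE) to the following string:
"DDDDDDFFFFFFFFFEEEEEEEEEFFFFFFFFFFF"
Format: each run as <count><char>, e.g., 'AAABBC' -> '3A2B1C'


Scanning runs left to right:
  i=0: run of 'D' x 6 -> '6D'
  i=6: run of 'F' x 9 -> '9F'
  i=15: run of 'E' x 9 -> '9E'
  i=24: run of 'F' x 11 -> '11F'

RLE = 6D9F9E11F


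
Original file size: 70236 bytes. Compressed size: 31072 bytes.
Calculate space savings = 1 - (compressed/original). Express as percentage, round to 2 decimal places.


ratio = compressed/original = 31072/70236 = 0.442394
savings = 1 - ratio = 1 - 0.442394 = 0.557606
as a percentage: 0.557606 * 100 = 55.76%

Space savings = 1 - 31072/70236 = 55.76%


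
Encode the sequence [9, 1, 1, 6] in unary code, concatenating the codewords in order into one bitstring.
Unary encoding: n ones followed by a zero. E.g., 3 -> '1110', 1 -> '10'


Encode each number as n ones followed by a terminating 0:
  9 -> 1111111110 (10 bits)
  1 -> 10 (2 bits)
  1 -> 10 (2 bits)
  6 -> 1111110 (7 bits)
Total length = 10 + 2 + 2 + 7 = 21 bits.

Unary([9, 1, 1, 6]) = 111111111010101111110 (21 bits)


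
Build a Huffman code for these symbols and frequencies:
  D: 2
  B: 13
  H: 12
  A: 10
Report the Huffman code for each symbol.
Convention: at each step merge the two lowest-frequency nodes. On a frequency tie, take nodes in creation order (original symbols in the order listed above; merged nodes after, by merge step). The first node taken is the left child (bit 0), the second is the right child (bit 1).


Huffman tree construction:
Step 1: Merge D(2) + A(10) = 12
Step 2: Merge H(12) + (D+A)(12) = 24
Step 3: Merge B(13) + (H+(D+A))(24) = 37
Read each symbol's code off the tree from the root (left child = 0, right child = 1).

Codes:
  D: 110 (length 3)
  B: 0 (length 1)
  H: 10 (length 2)
  A: 111 (length 3)
Average code length: 73/37 = 1.9730 bits/symbol


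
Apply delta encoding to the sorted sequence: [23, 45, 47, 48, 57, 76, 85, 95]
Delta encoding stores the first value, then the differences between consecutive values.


First value: 23
Deltas:
  45 - 23 = 22
  47 - 45 = 2
  48 - 47 = 1
  57 - 48 = 9
  76 - 57 = 19
  85 - 76 = 9
  95 - 85 = 10


Delta encoded: [23, 22, 2, 1, 9, 19, 9, 10]


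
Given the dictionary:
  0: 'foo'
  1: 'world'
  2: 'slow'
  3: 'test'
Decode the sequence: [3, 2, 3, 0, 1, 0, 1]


Look up each index in the dictionary:
  3 -> 'test'
  2 -> 'slow'
  3 -> 'test'
  0 -> 'foo'
  1 -> 'world'
  0 -> 'foo'
  1 -> 'world'

Decoded: "test slow test foo world foo world"


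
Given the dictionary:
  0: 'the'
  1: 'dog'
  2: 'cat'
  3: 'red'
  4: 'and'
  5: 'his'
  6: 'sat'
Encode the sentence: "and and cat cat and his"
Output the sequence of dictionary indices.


Look up each word in the dictionary:
  'and' -> 4
  'and' -> 4
  'cat' -> 2
  'cat' -> 2
  'and' -> 4
  'his' -> 5

Encoded: [4, 4, 2, 2, 4, 5]


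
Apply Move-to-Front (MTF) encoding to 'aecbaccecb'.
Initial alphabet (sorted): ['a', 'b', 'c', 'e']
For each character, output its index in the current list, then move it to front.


MTF encoding:
'a': index 0 in ['a', 'b', 'c', 'e'] -> ['a', 'b', 'c', 'e']
'e': index 3 in ['a', 'b', 'c', 'e'] -> ['e', 'a', 'b', 'c']
'c': index 3 in ['e', 'a', 'b', 'c'] -> ['c', 'e', 'a', 'b']
'b': index 3 in ['c', 'e', 'a', 'b'] -> ['b', 'c', 'e', 'a']
'a': index 3 in ['b', 'c', 'e', 'a'] -> ['a', 'b', 'c', 'e']
'c': index 2 in ['a', 'b', 'c', 'e'] -> ['c', 'a', 'b', 'e']
'c': index 0 in ['c', 'a', 'b', 'e'] -> ['c', 'a', 'b', 'e']
'e': index 3 in ['c', 'a', 'b', 'e'] -> ['e', 'c', 'a', 'b']
'c': index 1 in ['e', 'c', 'a', 'b'] -> ['c', 'e', 'a', 'b']
'b': index 3 in ['c', 'e', 'a', 'b'] -> ['b', 'c', 'e', 'a']


Output: [0, 3, 3, 3, 3, 2, 0, 3, 1, 3]


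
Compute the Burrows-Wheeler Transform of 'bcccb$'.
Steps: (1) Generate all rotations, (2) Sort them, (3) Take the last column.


Rotations (sorted):
  0: $bcccb -> last char: b
  1: b$bccc -> last char: c
  2: bcccb$ -> last char: $
  3: cb$bcc -> last char: c
  4: ccb$bc -> last char: c
  5: cccb$b -> last char: b


BWT = bc$ccb


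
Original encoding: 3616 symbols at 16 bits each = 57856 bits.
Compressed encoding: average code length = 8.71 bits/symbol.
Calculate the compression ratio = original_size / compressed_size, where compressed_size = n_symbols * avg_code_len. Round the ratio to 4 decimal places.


original_size = n_symbols * orig_bits = 3616 * 16 = 57856 bits
compressed_size = n_symbols * avg_code_len = 3616 * 8.71 = 31495.36 bits
ratio = original_size / compressed_size = 57856 / 31495.36 = 1.837

Compression ratio = 1.837


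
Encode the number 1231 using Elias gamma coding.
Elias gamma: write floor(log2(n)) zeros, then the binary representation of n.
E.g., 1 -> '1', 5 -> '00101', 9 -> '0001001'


num_bits = floor(log2(1231)) + 1 = 11
leading_zeros = num_bits - 1 = 10
binary(1231) = 10011001111

Elias gamma(1231) = '0000000000' + '10011001111' = 000000000010011001111 (21 bits)


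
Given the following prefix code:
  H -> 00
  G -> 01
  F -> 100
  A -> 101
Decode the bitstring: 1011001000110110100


Decoding step by step:
Bits 101 -> A
Bits 100 -> F
Bits 100 -> F
Bits 01 -> G
Bits 101 -> A
Bits 101 -> A
Bits 00 -> H


Decoded message: AFFGAAH


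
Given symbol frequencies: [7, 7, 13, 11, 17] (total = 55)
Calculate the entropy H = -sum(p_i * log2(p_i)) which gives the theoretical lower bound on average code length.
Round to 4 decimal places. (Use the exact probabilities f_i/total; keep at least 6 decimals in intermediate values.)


Per-symbol terms -p_i * log2(p_i) with p_i = f_i/55:
  p = 7/55 = 0.127273: log2(p) = -2.974005, -p*log2(p) = 0.378510
  p = 7/55 = 0.127273: log2(p) = -2.974005, -p*log2(p) = 0.378510
  p = 13/55 = 0.236364: log2(p) = -2.080920, -p*log2(p) = 0.491854
  p = 11/55 = 0.200000: log2(p) = -2.321928, -p*log2(p) = 0.464386
  p = 17/55 = 0.309091: log2(p) = -1.693897, -p*log2(p) = 0.523568
H = 0.378510 + 0.378510 + 0.491854 + 0.464386 + 0.523568 = 2.236828

H = 2.2368 bits/symbol


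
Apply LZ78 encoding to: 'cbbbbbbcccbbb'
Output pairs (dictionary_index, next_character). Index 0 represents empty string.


LZ78 encoding steps:
Dictionary: {0: ''}
Step 1: w='' (idx 0), next='c' -> output (0, 'c'), add 'c' as idx 1
Step 2: w='' (idx 0), next='b' -> output (0, 'b'), add 'b' as idx 2
Step 3: w='b' (idx 2), next='b' -> output (2, 'b'), add 'bb' as idx 3
Step 4: w='bb' (idx 3), next='b' -> output (3, 'b'), add 'bbb' as idx 4
Step 5: w='c' (idx 1), next='c' -> output (1, 'c'), add 'cc' as idx 5
Step 6: w='c' (idx 1), next='b' -> output (1, 'b'), add 'cb' as idx 6
Step 7: w='bb' (idx 3), end of input -> output (3, '')


Encoded: [(0, 'c'), (0, 'b'), (2, 'b'), (3, 'b'), (1, 'c'), (1, 'b'), (3, '')]


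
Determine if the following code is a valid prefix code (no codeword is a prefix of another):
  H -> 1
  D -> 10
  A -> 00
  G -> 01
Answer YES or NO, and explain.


Checking each pair (does one codeword prefix another?):
  H='1' vs D='10': prefix -- VIOLATION

NO -- this is NOT a valid prefix code. H (1) is a prefix of D (10).


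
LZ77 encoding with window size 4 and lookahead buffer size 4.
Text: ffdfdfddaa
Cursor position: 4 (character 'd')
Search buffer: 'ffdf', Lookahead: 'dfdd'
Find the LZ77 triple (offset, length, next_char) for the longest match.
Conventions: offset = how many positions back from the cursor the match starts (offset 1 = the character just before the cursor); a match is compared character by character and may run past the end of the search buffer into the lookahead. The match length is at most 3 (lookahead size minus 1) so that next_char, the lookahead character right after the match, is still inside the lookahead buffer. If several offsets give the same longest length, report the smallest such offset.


Try each offset into the search buffer:
  offset=1 (pos 3, char 'f'): match length 0
  offset=2 (pos 2, char 'd'): match length 3
  offset=3 (pos 1, char 'f'): match length 0
  offset=4 (pos 0, char 'f'): match length 0
Longest match has length 3 at offset 2.
next_char = character at position 4 + 3 = 7 -> 'd'

Best match: offset=2, length=3 (matching 'dfd' starting at position 2)
LZ77 triple: (2, 3, 'd')


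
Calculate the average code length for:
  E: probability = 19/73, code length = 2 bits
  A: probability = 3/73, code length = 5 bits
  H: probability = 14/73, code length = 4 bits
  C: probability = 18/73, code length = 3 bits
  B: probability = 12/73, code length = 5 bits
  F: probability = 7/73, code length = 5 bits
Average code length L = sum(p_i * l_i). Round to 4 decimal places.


Weighted contributions p_i * l_i:
  E: (19/73) * 2 = 38/73
  A: (3/73) * 5 = 15/73
  H: (14/73) * 4 = 56/73
  C: (18/73) * 3 = 54/73
  B: (12/73) * 5 = 60/73
  F: (7/73) * 5 = 35/73
Sum = (38 + 15 + 56 + 54 + 60 + 35)/73 = 258/73

L = 258/73 = 3.5342 bits/symbol


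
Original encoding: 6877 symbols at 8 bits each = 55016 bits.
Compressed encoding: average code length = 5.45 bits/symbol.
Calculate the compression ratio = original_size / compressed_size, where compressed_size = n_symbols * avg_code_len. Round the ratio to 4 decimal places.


original_size = n_symbols * orig_bits = 6877 * 8 = 55016 bits
compressed_size = n_symbols * avg_code_len = 6877 * 5.45 = 37479.65 bits
ratio = original_size / compressed_size = 55016 / 37479.65 = 1.4679

Compression ratio = 1.4679


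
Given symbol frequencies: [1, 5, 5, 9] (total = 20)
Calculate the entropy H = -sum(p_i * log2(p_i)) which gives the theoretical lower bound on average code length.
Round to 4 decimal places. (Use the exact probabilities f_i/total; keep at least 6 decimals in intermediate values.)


Per-symbol terms -p_i * log2(p_i) with p_i = f_i/20:
  p = 1/20 = 0.050000: log2(p) = -4.321928, -p*log2(p) = 0.216096
  p = 5/20 = 0.250000: log2(p) = -2.000000, -p*log2(p) = 0.500000
  p = 5/20 = 0.250000: log2(p) = -2.000000, -p*log2(p) = 0.500000
  p = 9/20 = 0.450000: log2(p) = -1.152003, -p*log2(p) = 0.518401
H = 0.216096 + 0.500000 + 0.500000 + 0.518401 = 1.734497

H = 1.7345 bits/symbol


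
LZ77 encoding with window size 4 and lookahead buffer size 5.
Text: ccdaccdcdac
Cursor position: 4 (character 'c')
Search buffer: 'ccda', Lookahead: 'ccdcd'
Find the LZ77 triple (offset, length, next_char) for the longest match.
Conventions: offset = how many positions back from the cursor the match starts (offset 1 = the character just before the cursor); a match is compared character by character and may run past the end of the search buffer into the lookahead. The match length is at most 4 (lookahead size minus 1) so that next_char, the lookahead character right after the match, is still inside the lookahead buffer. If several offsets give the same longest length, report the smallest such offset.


Try each offset into the search buffer:
  offset=1 (pos 3, char 'a'): match length 0
  offset=2 (pos 2, char 'd'): match length 0
  offset=3 (pos 1, char 'c'): match length 1
  offset=4 (pos 0, char 'c'): match length 3
Longest match has length 3 at offset 4.
next_char = character at position 4 + 3 = 7 -> 'c'

Best match: offset=4, length=3 (matching 'ccd' starting at position 0)
LZ77 triple: (4, 3, 'c')


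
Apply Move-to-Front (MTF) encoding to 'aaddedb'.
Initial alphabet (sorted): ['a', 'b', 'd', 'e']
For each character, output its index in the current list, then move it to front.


MTF encoding:
'a': index 0 in ['a', 'b', 'd', 'e'] -> ['a', 'b', 'd', 'e']
'a': index 0 in ['a', 'b', 'd', 'e'] -> ['a', 'b', 'd', 'e']
'd': index 2 in ['a', 'b', 'd', 'e'] -> ['d', 'a', 'b', 'e']
'd': index 0 in ['d', 'a', 'b', 'e'] -> ['d', 'a', 'b', 'e']
'e': index 3 in ['d', 'a', 'b', 'e'] -> ['e', 'd', 'a', 'b']
'd': index 1 in ['e', 'd', 'a', 'b'] -> ['d', 'e', 'a', 'b']
'b': index 3 in ['d', 'e', 'a', 'b'] -> ['b', 'd', 'e', 'a']


Output: [0, 0, 2, 0, 3, 1, 3]


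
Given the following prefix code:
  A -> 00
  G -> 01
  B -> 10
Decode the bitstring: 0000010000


Decoding step by step:
Bits 00 -> A
Bits 00 -> A
Bits 01 -> G
Bits 00 -> A
Bits 00 -> A


Decoded message: AAGAA


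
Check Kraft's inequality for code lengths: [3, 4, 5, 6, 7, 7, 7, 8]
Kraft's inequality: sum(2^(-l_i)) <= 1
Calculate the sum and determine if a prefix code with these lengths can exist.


Sum = 2^(-3) + 2^(-4) + 2^(-5) + 2^(-6) + 2^(-7) + 2^(-7) + 2^(-7) + 2^(-8)
    = 0.125 + 0.0625 + 0.03125 + 0.015625 + 0.0078125 + 0.0078125 + 0.0078125 + 0.00390625
    = 67/256 = 0.26171875
Since 0.26171875 <= 1, Kraft's inequality IS satisfied.
A prefix code with these lengths CAN exist.

Kraft sum = 0.26171875. Satisfied.


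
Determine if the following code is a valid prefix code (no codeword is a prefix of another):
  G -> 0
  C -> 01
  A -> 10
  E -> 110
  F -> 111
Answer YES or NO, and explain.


Checking each pair (does one codeword prefix another?):
  G='0' vs C='01': prefix -- VIOLATION

NO -- this is NOT a valid prefix code. G (0) is a prefix of C (01).


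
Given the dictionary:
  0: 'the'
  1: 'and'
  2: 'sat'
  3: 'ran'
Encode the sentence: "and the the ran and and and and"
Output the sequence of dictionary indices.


Look up each word in the dictionary:
  'and' -> 1
  'the' -> 0
  'the' -> 0
  'ran' -> 3
  'and' -> 1
  'and' -> 1
  'and' -> 1
  'and' -> 1

Encoded: [1, 0, 0, 3, 1, 1, 1, 1]


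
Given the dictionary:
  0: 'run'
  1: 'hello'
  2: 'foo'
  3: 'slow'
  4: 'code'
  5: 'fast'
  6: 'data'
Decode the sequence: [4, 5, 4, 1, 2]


Look up each index in the dictionary:
  4 -> 'code'
  5 -> 'fast'
  4 -> 'code'
  1 -> 'hello'
  2 -> 'foo'

Decoded: "code fast code hello foo"


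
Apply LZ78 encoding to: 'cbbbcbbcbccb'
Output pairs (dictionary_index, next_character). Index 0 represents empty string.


LZ78 encoding steps:
Dictionary: {0: ''}
Step 1: w='' (idx 0), next='c' -> output (0, 'c'), add 'c' as idx 1
Step 2: w='' (idx 0), next='b' -> output (0, 'b'), add 'b' as idx 2
Step 3: w='b' (idx 2), next='b' -> output (2, 'b'), add 'bb' as idx 3
Step 4: w='c' (idx 1), next='b' -> output (1, 'b'), add 'cb' as idx 4
Step 5: w='b' (idx 2), next='c' -> output (2, 'c'), add 'bc' as idx 5
Step 6: w='bc' (idx 5), next='c' -> output (5, 'c'), add 'bcc' as idx 6
Step 7: w='b' (idx 2), end of input -> output (2, '')


Encoded: [(0, 'c'), (0, 'b'), (2, 'b'), (1, 'b'), (2, 'c'), (5, 'c'), (2, '')]


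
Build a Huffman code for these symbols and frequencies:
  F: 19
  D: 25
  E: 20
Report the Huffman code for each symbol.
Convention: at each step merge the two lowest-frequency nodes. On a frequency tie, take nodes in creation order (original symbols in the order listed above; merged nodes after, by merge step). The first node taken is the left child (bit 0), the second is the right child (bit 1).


Huffman tree construction:
Step 1: Merge F(19) + E(20) = 39
Step 2: Merge D(25) + (F+E)(39) = 64
Read each symbol's code off the tree from the root (left child = 0, right child = 1).

Codes:
  F: 10 (length 2)
  D: 0 (length 1)
  E: 11 (length 2)
Average code length: 103/64 = 1.6094 bits/symbol


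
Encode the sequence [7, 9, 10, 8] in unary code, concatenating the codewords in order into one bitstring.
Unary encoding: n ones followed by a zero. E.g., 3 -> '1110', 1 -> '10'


Encode each number as n ones followed by a terminating 0:
  7 -> 11111110 (8 bits)
  9 -> 1111111110 (10 bits)
  10 -> 11111111110 (11 bits)
  8 -> 111111110 (9 bits)
Total length = 8 + 10 + 11 + 9 = 38 bits.

Unary([7, 9, 10, 8]) = 11111110111111111011111111110111111110 (38 bits)


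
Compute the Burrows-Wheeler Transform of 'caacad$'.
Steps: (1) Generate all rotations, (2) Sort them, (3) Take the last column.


Rotations (sorted):
  0: $caacad -> last char: d
  1: aacad$c -> last char: c
  2: acad$ca -> last char: a
  3: ad$caac -> last char: c
  4: caacad$ -> last char: $
  5: cad$caa -> last char: a
  6: d$caaca -> last char: a


BWT = dcac$aa


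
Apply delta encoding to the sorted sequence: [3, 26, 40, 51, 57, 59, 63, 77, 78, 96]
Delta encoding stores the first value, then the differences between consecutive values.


First value: 3
Deltas:
  26 - 3 = 23
  40 - 26 = 14
  51 - 40 = 11
  57 - 51 = 6
  59 - 57 = 2
  63 - 59 = 4
  77 - 63 = 14
  78 - 77 = 1
  96 - 78 = 18


Delta encoded: [3, 23, 14, 11, 6, 2, 4, 14, 1, 18]


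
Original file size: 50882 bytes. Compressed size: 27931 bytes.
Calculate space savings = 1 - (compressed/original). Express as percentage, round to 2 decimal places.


ratio = compressed/original = 27931/50882 = 0.548937
savings = 1 - ratio = 1 - 0.548937 = 0.451063
as a percentage: 0.451063 * 100 = 45.11%

Space savings = 1 - 27931/50882 = 45.11%


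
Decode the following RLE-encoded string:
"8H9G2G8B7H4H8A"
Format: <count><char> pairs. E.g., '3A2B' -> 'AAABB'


Expanding each <count><char> pair:
  8H -> 'HHHHHHHH'
  9G -> 'GGGGGGGGG'
  2G -> 'GG'
  8B -> 'BBBBBBBB'
  7H -> 'HHHHHHH'
  4H -> 'HHHH'
  8A -> 'AAAAAAAA'

Decoded = HHHHHHHHGGGGGGGGGGGBBBBBBBBHHHHHHHHHHHAAAAAAAA


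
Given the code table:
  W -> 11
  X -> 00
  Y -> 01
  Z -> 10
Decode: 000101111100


Decoding:
00 -> X
01 -> Y
01 -> Y
11 -> W
11 -> W
00 -> X


Result: XYYWWX


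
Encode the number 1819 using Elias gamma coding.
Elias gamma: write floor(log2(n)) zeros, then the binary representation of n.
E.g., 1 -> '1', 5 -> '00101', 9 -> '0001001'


num_bits = floor(log2(1819)) + 1 = 11
leading_zeros = num_bits - 1 = 10
binary(1819) = 11100011011

Elias gamma(1819) = '0000000000' + '11100011011' = 000000000011100011011 (21 bits)


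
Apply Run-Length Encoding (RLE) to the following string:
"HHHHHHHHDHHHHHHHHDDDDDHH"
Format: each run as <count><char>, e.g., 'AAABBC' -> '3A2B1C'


Scanning runs left to right:
  i=0: run of 'H' x 8 -> '8H'
  i=8: run of 'D' x 1 -> '1D'
  i=9: run of 'H' x 8 -> '8H'
  i=17: run of 'D' x 5 -> '5D'
  i=22: run of 'H' x 2 -> '2H'

RLE = 8H1D8H5D2H


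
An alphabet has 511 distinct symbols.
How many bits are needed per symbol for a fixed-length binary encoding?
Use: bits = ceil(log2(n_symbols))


log2(511) = 8.9972
Bracket: 2^8 = 256 < 511 <= 2^9 = 512
So ceil(log2(511)) = 9

bits = ceil(log2(511)) = ceil(8.9972) = 9 bits


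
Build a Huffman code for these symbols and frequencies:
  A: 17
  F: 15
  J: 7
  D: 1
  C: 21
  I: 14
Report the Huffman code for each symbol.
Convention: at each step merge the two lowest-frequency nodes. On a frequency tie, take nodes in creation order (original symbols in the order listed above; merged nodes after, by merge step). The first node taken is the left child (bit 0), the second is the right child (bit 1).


Huffman tree construction:
Step 1: Merge D(1) + J(7) = 8
Step 2: Merge (D+J)(8) + I(14) = 22
Step 3: Merge F(15) + A(17) = 32
Step 4: Merge C(21) + ((D+J)+I)(22) = 43
Step 5: Merge (F+A)(32) + (C+((D+J)+I))(43) = 75
Read each symbol's code off the tree from the root (left child = 0, right child = 1).

Codes:
  A: 01 (length 2)
  F: 00 (length 2)
  J: 1101 (length 4)
  D: 1100 (length 4)
  C: 10 (length 2)
  I: 111 (length 3)
Average code length: 180/75 = 2.4000 bits/symbol


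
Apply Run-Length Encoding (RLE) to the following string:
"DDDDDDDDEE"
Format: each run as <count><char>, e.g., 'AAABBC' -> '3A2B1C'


Scanning runs left to right:
  i=0: run of 'D' x 8 -> '8D'
  i=8: run of 'E' x 2 -> '2E'

RLE = 8D2E


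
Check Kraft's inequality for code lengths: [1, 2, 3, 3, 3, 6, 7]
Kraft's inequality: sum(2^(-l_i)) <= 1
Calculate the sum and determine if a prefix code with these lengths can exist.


Sum = 2^(-1) + 2^(-2) + 2^(-3) + 2^(-3) + 2^(-3) + 2^(-6) + 2^(-7)
    = 0.5 + 0.25 + 0.125 + 0.125 + 0.125 + 0.015625 + 0.0078125
    = 147/128 = 1.1484375
Since 1.1484375 > 1, Kraft's inequality is NOT satisfied.
A prefix code with these lengths CANNOT exist.

Kraft sum = 1.1484375. Not satisfied.


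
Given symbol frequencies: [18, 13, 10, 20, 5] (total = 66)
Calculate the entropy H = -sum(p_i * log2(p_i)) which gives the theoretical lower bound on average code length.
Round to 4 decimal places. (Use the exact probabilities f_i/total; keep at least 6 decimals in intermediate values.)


Per-symbol terms -p_i * log2(p_i) with p_i = f_i/66:
  p = 18/66 = 0.272727: log2(p) = -1.874469, -p*log2(p) = 0.511219
  p = 13/66 = 0.196970: log2(p) = -2.343954, -p*log2(p) = 0.461688
  p = 10/66 = 0.151515: log2(p) = -2.722466, -p*log2(p) = 0.412495
  p = 20/66 = 0.303030: log2(p) = -1.722466, -p*log2(p) = 0.521959
  p = 5/66 = 0.075758: log2(p) = -3.722466, -p*log2(p) = 0.282005
H = 0.511219 + 0.461688 + 0.412495 + 0.521959 + 0.282005 = 2.189366

H = 2.1894 bits/symbol


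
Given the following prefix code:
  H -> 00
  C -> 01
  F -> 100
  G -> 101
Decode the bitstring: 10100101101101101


Decoding step by step:
Bits 101 -> G
Bits 00 -> H
Bits 101 -> G
Bits 101 -> G
Bits 101 -> G
Bits 101 -> G


Decoded message: GHGGGG


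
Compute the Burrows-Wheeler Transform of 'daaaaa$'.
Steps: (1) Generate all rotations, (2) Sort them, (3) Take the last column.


Rotations (sorted):
  0: $daaaaa -> last char: a
  1: a$daaaa -> last char: a
  2: aa$daaa -> last char: a
  3: aaa$daa -> last char: a
  4: aaaa$da -> last char: a
  5: aaaaa$d -> last char: d
  6: daaaaa$ -> last char: $


BWT = aaaaad$


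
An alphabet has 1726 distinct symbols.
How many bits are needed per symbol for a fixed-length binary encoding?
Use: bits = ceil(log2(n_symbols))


log2(1726) = 10.7532
Bracket: 2^10 = 1024 < 1726 <= 2^11 = 2048
So ceil(log2(1726)) = 11

bits = ceil(log2(1726)) = ceil(10.7532) = 11 bits


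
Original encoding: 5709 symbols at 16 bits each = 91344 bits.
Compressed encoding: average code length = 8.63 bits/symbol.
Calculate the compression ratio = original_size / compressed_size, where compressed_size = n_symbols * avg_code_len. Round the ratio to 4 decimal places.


original_size = n_symbols * orig_bits = 5709 * 16 = 91344 bits
compressed_size = n_symbols * avg_code_len = 5709 * 8.63 = 49268.67 bits
ratio = original_size / compressed_size = 91344 / 49268.67 = 1.854

Compression ratio = 1.854


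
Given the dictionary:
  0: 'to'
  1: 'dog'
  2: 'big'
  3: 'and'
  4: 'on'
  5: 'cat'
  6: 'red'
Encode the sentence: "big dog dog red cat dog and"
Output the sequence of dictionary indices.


Look up each word in the dictionary:
  'big' -> 2
  'dog' -> 1
  'dog' -> 1
  'red' -> 6
  'cat' -> 5
  'dog' -> 1
  'and' -> 3

Encoded: [2, 1, 1, 6, 5, 1, 3]


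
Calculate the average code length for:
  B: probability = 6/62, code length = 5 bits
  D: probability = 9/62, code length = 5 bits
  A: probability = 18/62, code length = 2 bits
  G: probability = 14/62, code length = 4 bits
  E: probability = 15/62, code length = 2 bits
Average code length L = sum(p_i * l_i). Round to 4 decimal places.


Weighted contributions p_i * l_i:
  B: (6/62) * 5 = 30/62
  D: (9/62) * 5 = 45/62
  A: (18/62) * 2 = 36/62
  G: (14/62) * 4 = 56/62
  E: (15/62) * 2 = 30/62
Sum = (30 + 45 + 36 + 56 + 30)/62 = 197/62

L = 197/62 = 3.1774 bits/symbol


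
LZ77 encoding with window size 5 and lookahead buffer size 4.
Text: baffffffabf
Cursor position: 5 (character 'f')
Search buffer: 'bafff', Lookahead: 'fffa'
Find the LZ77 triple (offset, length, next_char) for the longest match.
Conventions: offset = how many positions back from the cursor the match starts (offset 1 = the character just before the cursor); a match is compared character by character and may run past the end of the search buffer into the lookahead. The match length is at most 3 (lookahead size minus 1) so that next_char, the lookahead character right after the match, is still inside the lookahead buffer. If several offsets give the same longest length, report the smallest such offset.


Try each offset into the search buffer:
  offset=1 (pos 4, char 'f'): match length 3
  offset=2 (pos 3, char 'f'): match length 3
  offset=3 (pos 2, char 'f'): match length 3
  offset=4 (pos 1, char 'a'): match length 0
  offset=5 (pos 0, char 'b'): match length 0
Longest match has length 3, found at offsets 1, 2, 3; take the smallest, offset 1.
next_char = character at position 5 + 3 = 8 -> 'a'

Best match: offset=1, length=3 (matching 'fff' starting at position 4)
LZ77 triple: (1, 3, 'a')


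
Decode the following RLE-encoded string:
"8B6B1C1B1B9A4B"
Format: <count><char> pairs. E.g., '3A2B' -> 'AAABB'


Expanding each <count><char> pair:
  8B -> 'BBBBBBBB'
  6B -> 'BBBBBB'
  1C -> 'C'
  1B -> 'B'
  1B -> 'B'
  9A -> 'AAAAAAAAA'
  4B -> 'BBBB'

Decoded = BBBBBBBBBBBBBBCBBAAAAAAAAABBBB


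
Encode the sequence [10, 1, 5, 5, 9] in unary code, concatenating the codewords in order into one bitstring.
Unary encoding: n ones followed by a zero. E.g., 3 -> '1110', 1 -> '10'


Encode each number as n ones followed by a terminating 0:
  10 -> 11111111110 (11 bits)
  1 -> 10 (2 bits)
  5 -> 111110 (6 bits)
  5 -> 111110 (6 bits)
  9 -> 1111111110 (10 bits)
Total length = 11 + 2 + 6 + 6 + 10 = 35 bits.

Unary([10, 1, 5, 5, 9]) = 11111111110101111101111101111111110 (35 bits)


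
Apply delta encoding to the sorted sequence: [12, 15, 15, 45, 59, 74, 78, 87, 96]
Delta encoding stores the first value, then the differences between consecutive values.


First value: 12
Deltas:
  15 - 12 = 3
  15 - 15 = 0
  45 - 15 = 30
  59 - 45 = 14
  74 - 59 = 15
  78 - 74 = 4
  87 - 78 = 9
  96 - 87 = 9


Delta encoded: [12, 3, 0, 30, 14, 15, 4, 9, 9]


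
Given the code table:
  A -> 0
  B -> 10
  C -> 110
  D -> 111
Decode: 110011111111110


Decoding:
110 -> C
0 -> A
111 -> D
111 -> D
111 -> D
10 -> B


Result: CADDDB


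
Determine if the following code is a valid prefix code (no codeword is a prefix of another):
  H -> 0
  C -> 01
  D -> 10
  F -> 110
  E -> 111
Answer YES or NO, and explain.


Checking each pair (does one codeword prefix another?):
  H='0' vs C='01': prefix -- VIOLATION

NO -- this is NOT a valid prefix code. H (0) is a prefix of C (01).


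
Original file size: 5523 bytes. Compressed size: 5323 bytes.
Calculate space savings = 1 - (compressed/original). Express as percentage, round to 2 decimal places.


ratio = compressed/original = 5323/5523 = 0.963788
savings = 1 - ratio = 1 - 0.963788 = 0.036212
as a percentage: 0.036212 * 100 = 3.62%

Space savings = 1 - 5323/5523 = 3.62%


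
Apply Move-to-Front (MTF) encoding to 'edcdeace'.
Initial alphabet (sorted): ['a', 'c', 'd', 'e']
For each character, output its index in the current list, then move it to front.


MTF encoding:
'e': index 3 in ['a', 'c', 'd', 'e'] -> ['e', 'a', 'c', 'd']
'd': index 3 in ['e', 'a', 'c', 'd'] -> ['d', 'e', 'a', 'c']
'c': index 3 in ['d', 'e', 'a', 'c'] -> ['c', 'd', 'e', 'a']
'd': index 1 in ['c', 'd', 'e', 'a'] -> ['d', 'c', 'e', 'a']
'e': index 2 in ['d', 'c', 'e', 'a'] -> ['e', 'd', 'c', 'a']
'a': index 3 in ['e', 'd', 'c', 'a'] -> ['a', 'e', 'd', 'c']
'c': index 3 in ['a', 'e', 'd', 'c'] -> ['c', 'a', 'e', 'd']
'e': index 2 in ['c', 'a', 'e', 'd'] -> ['e', 'c', 'a', 'd']


Output: [3, 3, 3, 1, 2, 3, 3, 2]


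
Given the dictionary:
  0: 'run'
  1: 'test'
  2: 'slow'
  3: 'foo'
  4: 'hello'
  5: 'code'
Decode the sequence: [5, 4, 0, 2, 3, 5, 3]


Look up each index in the dictionary:
  5 -> 'code'
  4 -> 'hello'
  0 -> 'run'
  2 -> 'slow'
  3 -> 'foo'
  5 -> 'code'
  3 -> 'foo'

Decoded: "code hello run slow foo code foo"


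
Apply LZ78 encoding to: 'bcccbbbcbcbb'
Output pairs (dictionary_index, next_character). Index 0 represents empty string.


LZ78 encoding steps:
Dictionary: {0: ''}
Step 1: w='' (idx 0), next='b' -> output (0, 'b'), add 'b' as idx 1
Step 2: w='' (idx 0), next='c' -> output (0, 'c'), add 'c' as idx 2
Step 3: w='c' (idx 2), next='c' -> output (2, 'c'), add 'cc' as idx 3
Step 4: w='b' (idx 1), next='b' -> output (1, 'b'), add 'bb' as idx 4
Step 5: w='b' (idx 1), next='c' -> output (1, 'c'), add 'bc' as idx 5
Step 6: w='bc' (idx 5), next='b' -> output (5, 'b'), add 'bcb' as idx 6
Step 7: w='b' (idx 1), end of input -> output (1, '')


Encoded: [(0, 'b'), (0, 'c'), (2, 'c'), (1, 'b'), (1, 'c'), (5, 'b'), (1, '')]


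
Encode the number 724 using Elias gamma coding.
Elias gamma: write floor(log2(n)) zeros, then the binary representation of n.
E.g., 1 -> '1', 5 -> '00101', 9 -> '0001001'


num_bits = floor(log2(724)) + 1 = 10
leading_zeros = num_bits - 1 = 9
binary(724) = 1011010100

Elias gamma(724) = '000000000' + '1011010100' = 0000000001011010100 (19 bits)


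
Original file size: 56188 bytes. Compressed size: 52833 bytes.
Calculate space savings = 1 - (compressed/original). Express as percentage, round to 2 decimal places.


ratio = compressed/original = 52833/56188 = 0.94029
savings = 1 - ratio = 1 - 0.94029 = 0.05971
as a percentage: 0.05971 * 100 = 5.97%

Space savings = 1 - 52833/56188 = 5.97%


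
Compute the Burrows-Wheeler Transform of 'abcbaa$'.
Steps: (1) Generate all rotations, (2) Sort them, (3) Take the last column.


Rotations (sorted):
  0: $abcbaa -> last char: a
  1: a$abcba -> last char: a
  2: aa$abcb -> last char: b
  3: abcbaa$ -> last char: $
  4: baa$abc -> last char: c
  5: bcbaa$a -> last char: a
  6: cbaa$ab -> last char: b


BWT = aab$cab


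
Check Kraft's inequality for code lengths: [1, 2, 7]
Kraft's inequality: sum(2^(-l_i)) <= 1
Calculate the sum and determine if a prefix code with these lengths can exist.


Sum = 2^(-1) + 2^(-2) + 2^(-7)
    = 0.5 + 0.25 + 0.0078125
    = 97/128 = 0.7578125
Since 0.7578125 <= 1, Kraft's inequality IS satisfied.
A prefix code with these lengths CAN exist.

Kraft sum = 0.7578125. Satisfied.


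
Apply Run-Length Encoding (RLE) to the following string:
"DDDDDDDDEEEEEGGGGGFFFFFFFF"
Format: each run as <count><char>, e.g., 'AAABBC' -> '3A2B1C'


Scanning runs left to right:
  i=0: run of 'D' x 8 -> '8D'
  i=8: run of 'E' x 5 -> '5E'
  i=13: run of 'G' x 5 -> '5G'
  i=18: run of 'F' x 8 -> '8F'

RLE = 8D5E5G8F


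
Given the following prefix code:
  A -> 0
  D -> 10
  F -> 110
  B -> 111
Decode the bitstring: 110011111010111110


Decoding step by step:
Bits 110 -> F
Bits 0 -> A
Bits 111 -> B
Bits 110 -> F
Bits 10 -> D
Bits 111 -> B
Bits 110 -> F


Decoded message: FABFDBF


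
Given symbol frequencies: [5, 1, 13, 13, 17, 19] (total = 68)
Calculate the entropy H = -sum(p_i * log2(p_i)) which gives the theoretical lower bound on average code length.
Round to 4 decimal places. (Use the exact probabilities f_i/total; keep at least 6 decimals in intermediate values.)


Per-symbol terms -p_i * log2(p_i) with p_i = f_i/68:
  p = 5/68 = 0.073529: log2(p) = -3.765535, -p*log2(p) = 0.276878
  p = 1/68 = 0.014706: log2(p) = -6.087463, -p*log2(p) = 0.089522
  p = 13/68 = 0.191176: log2(p) = -2.387023, -p*log2(p) = 0.456343
  p = 13/68 = 0.191176: log2(p) = -2.387023, -p*log2(p) = 0.456343
  p = 17/68 = 0.250000: log2(p) = -2.000000, -p*log2(p) = 0.500000
  p = 19/68 = 0.279412: log2(p) = -1.839535, -p*log2(p) = 0.513988
H = 0.276878 + 0.089522 + 0.456343 + 0.456343 + 0.500000 + 0.513988 = 2.293074

H = 2.2931 bits/symbol
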